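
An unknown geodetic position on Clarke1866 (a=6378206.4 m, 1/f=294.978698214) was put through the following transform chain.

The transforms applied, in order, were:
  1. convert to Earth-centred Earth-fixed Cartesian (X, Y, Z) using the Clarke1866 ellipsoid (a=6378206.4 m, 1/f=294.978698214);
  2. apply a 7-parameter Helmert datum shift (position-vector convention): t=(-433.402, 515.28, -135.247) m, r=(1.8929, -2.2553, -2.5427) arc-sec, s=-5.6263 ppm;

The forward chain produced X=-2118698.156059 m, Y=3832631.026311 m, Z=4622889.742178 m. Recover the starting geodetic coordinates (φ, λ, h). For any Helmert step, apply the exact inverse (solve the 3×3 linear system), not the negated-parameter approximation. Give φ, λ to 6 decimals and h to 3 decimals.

φ=46.749445°, λ=118.932201°, h=712.435 m

start: X=-2118698.1561, Y=3832631.0263, Z=4622889.7422 m
→ Helmert⁻¹: X=-2118273.3641, Y=3832153.6202, Z=4623038.9932
→ geod (Bowring, a=6378206.400): φ=46.74944500°, λ=118.93220100°, h=712.4350 m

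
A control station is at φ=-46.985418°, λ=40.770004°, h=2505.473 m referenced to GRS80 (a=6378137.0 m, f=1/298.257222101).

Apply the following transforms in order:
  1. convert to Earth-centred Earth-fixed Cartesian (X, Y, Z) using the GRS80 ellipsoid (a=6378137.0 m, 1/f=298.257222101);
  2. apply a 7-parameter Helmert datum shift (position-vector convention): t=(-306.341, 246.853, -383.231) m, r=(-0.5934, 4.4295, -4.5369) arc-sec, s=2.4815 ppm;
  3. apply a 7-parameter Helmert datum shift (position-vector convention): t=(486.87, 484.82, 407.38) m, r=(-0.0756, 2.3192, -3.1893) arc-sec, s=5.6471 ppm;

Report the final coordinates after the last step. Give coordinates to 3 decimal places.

start: φ=-46.985418°, λ=40.770004°, h=2505.473 m
→ ECEF (a=6378137.000, f=1/298.257222101): X=3302430.5177, Y=2847565.8280, Z=-4642491.0084
→ Helmert 7p (PV): X=3302095.3086, Y=2847733.7525, Z=-4642964.8711
→ Helmert 7p (PV): X=3302592.6534, Y=2848181.8944, Z=-4642621.8825

X=3302592.653 m, Y=2848181.894 m, Z=-4642621.882 m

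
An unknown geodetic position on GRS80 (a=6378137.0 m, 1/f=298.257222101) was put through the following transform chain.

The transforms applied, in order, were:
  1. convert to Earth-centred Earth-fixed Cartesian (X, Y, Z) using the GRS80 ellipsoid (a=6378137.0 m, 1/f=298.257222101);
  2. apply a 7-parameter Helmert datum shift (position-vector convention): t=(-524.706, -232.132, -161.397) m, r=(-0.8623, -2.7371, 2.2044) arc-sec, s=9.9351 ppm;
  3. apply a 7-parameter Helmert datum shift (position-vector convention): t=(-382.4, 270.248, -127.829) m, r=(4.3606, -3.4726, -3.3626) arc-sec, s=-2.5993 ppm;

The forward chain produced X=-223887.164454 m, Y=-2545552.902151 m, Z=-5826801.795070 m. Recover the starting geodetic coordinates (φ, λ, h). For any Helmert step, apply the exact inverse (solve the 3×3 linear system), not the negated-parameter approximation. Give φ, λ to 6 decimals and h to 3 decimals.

start: X=-223887.1645, Y=-2545552.9022, Z=-5826801.7951 m
→ Helmert⁻¹: X=-223561.9354, Y=-2545956.5917, Z=-5826631.5241
→ Helmert⁻¹: X=-223139.5354, Y=-2545672.4255, Z=-5826419.9223
→ geod (Bowring, a=6378137.000): φ=-66.45922300°, λ=-95.00942700°, h=1998.0510 m

φ=-66.459223°, λ=-95.009427°, h=1998.051 m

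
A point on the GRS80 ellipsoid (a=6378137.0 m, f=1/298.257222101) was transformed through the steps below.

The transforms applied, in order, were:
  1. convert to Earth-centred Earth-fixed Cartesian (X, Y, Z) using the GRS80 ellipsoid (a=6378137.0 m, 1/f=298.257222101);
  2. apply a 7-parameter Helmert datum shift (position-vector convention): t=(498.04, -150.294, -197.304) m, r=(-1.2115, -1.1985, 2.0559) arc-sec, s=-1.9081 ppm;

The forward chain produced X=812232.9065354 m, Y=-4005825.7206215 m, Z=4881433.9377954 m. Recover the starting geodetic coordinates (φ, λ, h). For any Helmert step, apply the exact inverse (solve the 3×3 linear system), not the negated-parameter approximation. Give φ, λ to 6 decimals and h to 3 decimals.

start: X=812232.9065, Y=-4005825.7206, Z=4881433.9378 m
→ Helmert⁻¹: X=811724.8538, Y=-4005719.8328, Z=4881612.3123
→ geod (Bowring, a=6378137.000): φ=50.25147800°, λ=-78.54461900°, h=1157.7270 m

φ=50.251478°, λ=-78.544619°, h=1157.727 m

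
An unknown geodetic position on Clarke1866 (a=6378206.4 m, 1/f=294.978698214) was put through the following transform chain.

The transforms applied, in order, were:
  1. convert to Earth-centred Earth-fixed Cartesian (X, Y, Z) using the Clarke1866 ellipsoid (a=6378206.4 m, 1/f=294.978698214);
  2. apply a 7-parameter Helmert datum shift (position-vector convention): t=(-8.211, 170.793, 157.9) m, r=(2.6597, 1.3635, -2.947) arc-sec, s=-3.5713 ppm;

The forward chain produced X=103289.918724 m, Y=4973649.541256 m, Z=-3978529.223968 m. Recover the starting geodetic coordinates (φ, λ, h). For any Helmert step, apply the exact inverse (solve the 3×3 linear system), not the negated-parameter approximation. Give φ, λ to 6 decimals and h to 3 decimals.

φ=-38.843785°, λ=88.810653°, h=216.653 m

start: X=103289.9187, Y=4973649.5413, Z=-3978529.2240 m
→ Helmert⁻¹: X=103253.7421, Y=4973446.6808, Z=-3978764.7811
→ geod (Bowring, a=6378206.400): φ=-38.84378500°, λ=88.81065300°, h=216.6530 m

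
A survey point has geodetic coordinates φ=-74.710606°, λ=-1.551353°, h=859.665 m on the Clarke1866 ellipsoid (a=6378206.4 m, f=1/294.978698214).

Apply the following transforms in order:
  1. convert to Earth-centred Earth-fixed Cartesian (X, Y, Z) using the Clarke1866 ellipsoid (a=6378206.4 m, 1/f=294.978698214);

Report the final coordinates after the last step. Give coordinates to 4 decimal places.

X=1686827.5473 m, Y=-45684.0744 m, Z=-6130977.4255 m

start: φ=-74.710606°, λ=-1.551353°, h=859.665 m
→ ECEF (a=6378206.400, f=1/294.978698214): X=1686827.5473, Y=-45684.0744, Z=-6130977.4255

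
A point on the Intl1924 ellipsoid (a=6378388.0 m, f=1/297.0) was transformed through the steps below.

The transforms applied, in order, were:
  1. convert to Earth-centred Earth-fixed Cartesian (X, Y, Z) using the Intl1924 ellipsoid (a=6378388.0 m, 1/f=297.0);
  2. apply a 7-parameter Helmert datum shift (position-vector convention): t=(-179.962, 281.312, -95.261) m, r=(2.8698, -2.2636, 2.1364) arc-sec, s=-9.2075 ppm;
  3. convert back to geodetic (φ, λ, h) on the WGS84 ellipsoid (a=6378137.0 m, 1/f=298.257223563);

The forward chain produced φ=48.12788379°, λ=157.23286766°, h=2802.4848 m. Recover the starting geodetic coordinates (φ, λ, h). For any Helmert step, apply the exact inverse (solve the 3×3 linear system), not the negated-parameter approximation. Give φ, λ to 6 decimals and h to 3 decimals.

start: φ=48.127884°, λ=157.232868°, h=2802.485 m
→ ECEF (a=6378137.000, f=1/298.257223563): X=-3934547.6919, Y=1651276.3179, Z=4728466.1303
→ Helmert⁻¹: X=-3934334.9613, Y=1651116.7479, Z=4728625.1340
→ geod (Bowring, a=6378388.000): φ=48.13138100°, λ=157.23373800°, h=2548.3380 m

φ=48.131381°, λ=157.233738°, h=2548.338 m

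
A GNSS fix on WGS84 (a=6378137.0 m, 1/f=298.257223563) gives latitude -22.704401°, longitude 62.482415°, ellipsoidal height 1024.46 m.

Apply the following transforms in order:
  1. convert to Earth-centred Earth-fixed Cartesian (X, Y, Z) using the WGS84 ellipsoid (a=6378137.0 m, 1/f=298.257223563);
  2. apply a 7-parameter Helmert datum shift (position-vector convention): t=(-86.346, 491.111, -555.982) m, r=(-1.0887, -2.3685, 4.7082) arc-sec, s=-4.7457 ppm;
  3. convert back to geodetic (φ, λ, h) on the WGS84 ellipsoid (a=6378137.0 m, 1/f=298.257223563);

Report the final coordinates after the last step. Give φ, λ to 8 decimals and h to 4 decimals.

φ=-22.70761738°, λ=62.48637529°, h=1573.8086 m

start: φ=-22.704401°, λ=62.482415°, h=1024.460 m
→ ECEF (a=6378137.000, f=1/298.257223563): X=2720270.7897, Y=5221678.0731, Z=-2446948.9678
→ Helmert 7p (PV): X=2720080.4424, Y=5222193.5808, Z=-2447489.6619
→ geod (Bowring, a=6378137.000): φ=-22.70761738°, λ=62.48637529°, h=1573.8086 m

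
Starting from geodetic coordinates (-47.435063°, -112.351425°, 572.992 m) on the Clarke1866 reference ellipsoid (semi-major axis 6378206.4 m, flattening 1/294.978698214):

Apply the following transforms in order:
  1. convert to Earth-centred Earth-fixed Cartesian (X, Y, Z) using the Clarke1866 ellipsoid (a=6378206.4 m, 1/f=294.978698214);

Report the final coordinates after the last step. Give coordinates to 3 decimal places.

start: φ=-47.435063°, λ=-112.351425°, h=572.992 m
→ ECEF (a=6378206.400, f=1/294.978698214): X=-1643868.1117, Y=-3997940.0218, Z=-4674835.0058

X=-1643868.112 m, Y=-3997940.022 m, Z=-4674835.006 m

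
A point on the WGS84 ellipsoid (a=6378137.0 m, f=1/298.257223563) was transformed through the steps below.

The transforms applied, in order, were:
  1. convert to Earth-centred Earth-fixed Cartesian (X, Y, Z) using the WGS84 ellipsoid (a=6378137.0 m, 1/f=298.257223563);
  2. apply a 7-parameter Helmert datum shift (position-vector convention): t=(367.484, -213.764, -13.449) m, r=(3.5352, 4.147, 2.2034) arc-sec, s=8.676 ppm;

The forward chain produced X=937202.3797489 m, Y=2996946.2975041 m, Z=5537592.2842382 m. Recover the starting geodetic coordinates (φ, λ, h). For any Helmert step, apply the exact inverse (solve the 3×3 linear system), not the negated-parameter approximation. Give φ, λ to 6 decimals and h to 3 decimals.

φ=60.608245°, λ=72.643946°, h=3989.088 m

start: X=937202.3797, Y=2996946.2975, Z=5537592.2842 m
→ Helmert⁻¹: X=936747.4521, Y=2997218.9601, Z=5537525.1532
→ geod (Bowring, a=6378137.000): φ=60.60824500°, λ=72.64394600°, h=3989.0880 m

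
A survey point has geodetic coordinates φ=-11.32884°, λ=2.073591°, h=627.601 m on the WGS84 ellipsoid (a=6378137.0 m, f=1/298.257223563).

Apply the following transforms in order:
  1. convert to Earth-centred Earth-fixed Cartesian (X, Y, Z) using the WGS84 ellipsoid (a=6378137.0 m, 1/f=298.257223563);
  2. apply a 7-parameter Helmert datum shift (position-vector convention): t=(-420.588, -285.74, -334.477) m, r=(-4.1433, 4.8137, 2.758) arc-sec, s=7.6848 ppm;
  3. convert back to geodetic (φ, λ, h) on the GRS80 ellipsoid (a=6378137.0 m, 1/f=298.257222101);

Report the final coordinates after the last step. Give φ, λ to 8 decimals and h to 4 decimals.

φ=-11.33395538°, λ=2.07166158°, h=320.2846 m

start: φ=-11.328840°, λ=2.073591°, h=627.601 m
→ ECEF (a=6378137.000, f=1/298.257223563): X=6251191.9640, Y=226335.6535, Z=-1244815.9586
→ Helmert 7p (PV): X=6250787.3376, Y=226110.2340, Z=-1245310.4364
→ geod (Bowring, a=6378137.000): φ=-11.33395538°, λ=2.07166158°, h=320.2846 m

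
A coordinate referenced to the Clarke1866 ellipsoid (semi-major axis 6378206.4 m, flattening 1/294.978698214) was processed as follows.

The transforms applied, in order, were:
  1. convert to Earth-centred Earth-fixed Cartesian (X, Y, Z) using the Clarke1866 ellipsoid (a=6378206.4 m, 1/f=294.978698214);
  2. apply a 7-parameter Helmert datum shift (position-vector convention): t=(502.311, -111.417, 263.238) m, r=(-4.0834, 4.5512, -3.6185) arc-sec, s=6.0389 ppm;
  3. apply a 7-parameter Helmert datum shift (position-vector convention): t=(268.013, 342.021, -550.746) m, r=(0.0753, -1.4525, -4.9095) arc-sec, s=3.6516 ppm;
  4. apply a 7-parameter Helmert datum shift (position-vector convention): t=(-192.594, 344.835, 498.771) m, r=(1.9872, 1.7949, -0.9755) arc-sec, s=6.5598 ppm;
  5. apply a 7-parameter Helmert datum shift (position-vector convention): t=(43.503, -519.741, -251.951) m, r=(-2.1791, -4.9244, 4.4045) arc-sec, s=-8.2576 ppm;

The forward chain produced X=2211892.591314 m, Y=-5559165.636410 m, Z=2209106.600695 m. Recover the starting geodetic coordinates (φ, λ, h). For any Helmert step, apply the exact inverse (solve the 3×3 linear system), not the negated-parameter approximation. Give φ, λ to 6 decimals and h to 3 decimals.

start: X=2211892.5913, Y=-5559165.6364, Z=2209106.6007 m
→ Helmert⁻¹: X=2211801.3977, Y=-5558762.3668, Z=2209265.2650
→ Helmert⁻¹: X=2211986.5512, Y=-5559038.9938, Z=2208824.8105
→ Helmert⁻¹: X=2211858.3423, Y=-5559307.2612, Z=2209353.9426
→ Helmert⁻¹: X=2211391.4600, Y=-5559167.2102, Z=2209016.1040
→ geod (Bowring, a=6378206.400): φ=20.39209300°, λ=-68.30774000°, h=2043.4500 m

φ=20.392093°, λ=-68.307740°, h=2043.450 m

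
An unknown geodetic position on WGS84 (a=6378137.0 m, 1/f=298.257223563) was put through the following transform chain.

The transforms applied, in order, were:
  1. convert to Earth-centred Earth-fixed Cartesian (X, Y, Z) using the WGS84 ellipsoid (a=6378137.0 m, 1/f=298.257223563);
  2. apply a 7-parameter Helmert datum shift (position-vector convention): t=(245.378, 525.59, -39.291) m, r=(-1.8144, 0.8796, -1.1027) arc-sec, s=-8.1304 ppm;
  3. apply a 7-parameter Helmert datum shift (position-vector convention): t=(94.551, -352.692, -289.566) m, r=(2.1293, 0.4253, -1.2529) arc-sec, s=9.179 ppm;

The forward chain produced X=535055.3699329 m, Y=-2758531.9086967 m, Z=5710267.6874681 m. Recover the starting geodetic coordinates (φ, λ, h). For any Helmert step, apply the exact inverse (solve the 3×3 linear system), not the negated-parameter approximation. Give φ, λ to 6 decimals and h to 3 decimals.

φ=63.951514°, λ=-79.030507°, h=3622.675 m

start: X=535055.3699, Y=-2758531.9087, Z=5710267.6875 m
→ Helmert⁻¹: X=534960.8872, Y=-2758091.6995, Z=5710534.4119
→ Helmert⁻¹: X=534710.2524, Y=-2758687.0928, Z=5710598.1461
→ geod (Bowring, a=6378137.000): φ=63.95151400°, λ=-79.03050700°, h=3622.6750 m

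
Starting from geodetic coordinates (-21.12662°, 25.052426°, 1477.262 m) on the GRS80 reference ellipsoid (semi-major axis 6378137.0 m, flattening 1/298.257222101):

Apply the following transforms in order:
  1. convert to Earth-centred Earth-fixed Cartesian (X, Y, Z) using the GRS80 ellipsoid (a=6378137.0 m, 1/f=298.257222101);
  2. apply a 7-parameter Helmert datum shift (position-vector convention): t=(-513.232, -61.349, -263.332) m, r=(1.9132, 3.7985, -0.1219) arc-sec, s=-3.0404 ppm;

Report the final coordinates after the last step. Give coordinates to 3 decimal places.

start: φ=-21.126620°, λ=25.052426°, h=1477.262 m
→ ECEF (a=6378137.000, f=1/298.257222101): X=5393312.6104, Y=2520953.5163, Z=-2285009.8591
→ Helmert 7p (PV): X=5392742.3906, Y=2520902.5096, Z=-2285342.1819

X=5392742.391 m, Y=2520902.510 m, Z=-2285342.182 m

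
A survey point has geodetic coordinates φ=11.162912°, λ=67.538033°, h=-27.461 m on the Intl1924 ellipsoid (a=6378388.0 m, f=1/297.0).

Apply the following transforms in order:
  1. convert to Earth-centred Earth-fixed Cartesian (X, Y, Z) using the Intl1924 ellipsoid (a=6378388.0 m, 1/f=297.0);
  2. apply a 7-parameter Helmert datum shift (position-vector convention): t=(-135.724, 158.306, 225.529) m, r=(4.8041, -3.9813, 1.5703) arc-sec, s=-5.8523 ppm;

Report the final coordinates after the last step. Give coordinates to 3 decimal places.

start: φ=11.162912°, λ=67.538033°, h=-27.461 m
→ ECEF (a=6378388.000, f=1/297.0): X=2391175.9486, Y=5783665.3285, Z=1226699.3877
→ Helmert 7p (PV): X=2390958.5223, Y=5783779.4199, Z=1227098.5978

X=2390958.522 m, Y=5783779.420 m, Z=1227098.598 m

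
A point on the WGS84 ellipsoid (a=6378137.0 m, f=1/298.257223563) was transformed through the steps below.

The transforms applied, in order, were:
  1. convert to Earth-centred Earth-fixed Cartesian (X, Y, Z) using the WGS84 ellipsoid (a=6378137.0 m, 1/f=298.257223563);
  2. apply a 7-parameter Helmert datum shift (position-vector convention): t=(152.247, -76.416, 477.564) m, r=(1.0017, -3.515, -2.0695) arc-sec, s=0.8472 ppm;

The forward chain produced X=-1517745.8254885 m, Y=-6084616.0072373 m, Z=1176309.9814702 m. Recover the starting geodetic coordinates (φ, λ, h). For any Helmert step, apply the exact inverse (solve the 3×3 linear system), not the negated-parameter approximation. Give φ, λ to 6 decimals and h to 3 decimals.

start: X=-1517745.8255, Y=-6084616.0072, Z=1176309.9815 m
→ Helmert⁻¹: X=-1517815.7004, Y=-6084543.9544, Z=1175886.8356
→ geod (Bowring, a=6378137.000): φ=10.69021100°, λ=-104.00681300°, h=2886.7430 m

φ=10.690211°, λ=-104.006813°, h=2886.743 m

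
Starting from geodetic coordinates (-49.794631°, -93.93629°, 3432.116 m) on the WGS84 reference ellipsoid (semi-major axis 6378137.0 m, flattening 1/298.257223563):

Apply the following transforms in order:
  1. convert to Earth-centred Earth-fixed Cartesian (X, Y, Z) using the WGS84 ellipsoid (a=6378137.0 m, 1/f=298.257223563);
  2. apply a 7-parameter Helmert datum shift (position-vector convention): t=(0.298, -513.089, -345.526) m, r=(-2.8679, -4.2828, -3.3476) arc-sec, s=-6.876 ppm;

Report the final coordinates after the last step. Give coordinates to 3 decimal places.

start: φ=-49.794631°, λ=-93.936290°, h=3432.116 m
→ ECEF (a=6378137.000, f=1/298.257223563): X=-283344.8277, Y=-4117814.8159, Z=-4850696.0009
→ Helmert 7p (PV): X=-283308.6943, Y=-4118362.4357, Z=-4850956.8031

X=-283308.694 m, Y=-4118362.436 m, Z=-4850956.803 m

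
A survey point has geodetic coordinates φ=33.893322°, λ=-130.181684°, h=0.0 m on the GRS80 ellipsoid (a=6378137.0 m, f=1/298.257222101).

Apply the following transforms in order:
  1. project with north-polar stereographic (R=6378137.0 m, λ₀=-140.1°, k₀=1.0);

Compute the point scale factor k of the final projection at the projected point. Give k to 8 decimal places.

start: φ=33.893322°, λ=-130.181684°, h=0.000 m
→ into stereo (λ₀=-140.1°): φ=33.89332200°, λ−λ₀=9.91831600°
scale k = 1.28398684

1.28398684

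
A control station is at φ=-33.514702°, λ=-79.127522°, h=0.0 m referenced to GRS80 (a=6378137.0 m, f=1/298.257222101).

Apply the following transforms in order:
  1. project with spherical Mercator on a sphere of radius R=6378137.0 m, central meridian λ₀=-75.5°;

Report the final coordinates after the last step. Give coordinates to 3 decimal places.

E=-403813.902 m, N=-3963823.026 m

start: φ=-33.514702°, λ=-79.127522°, h=0.000 m
→ merc (R=6378137.0, λ₀=-75.5°): E=-403813.9019, N=-3963823.0259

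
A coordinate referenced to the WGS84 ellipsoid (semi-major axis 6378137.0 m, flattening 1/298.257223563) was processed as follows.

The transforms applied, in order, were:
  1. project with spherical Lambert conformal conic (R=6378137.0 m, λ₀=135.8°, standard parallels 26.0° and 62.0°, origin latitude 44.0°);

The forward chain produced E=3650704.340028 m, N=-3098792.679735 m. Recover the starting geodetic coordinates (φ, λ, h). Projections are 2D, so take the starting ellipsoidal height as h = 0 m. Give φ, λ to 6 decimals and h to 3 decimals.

φ=10.213274°, λ=166.212225°, h=0.000 m

start: E=3650704.3400, N=-3098792.6797 m
→ lcc⁻¹: φ=10.21327400°, λ=166.21222500°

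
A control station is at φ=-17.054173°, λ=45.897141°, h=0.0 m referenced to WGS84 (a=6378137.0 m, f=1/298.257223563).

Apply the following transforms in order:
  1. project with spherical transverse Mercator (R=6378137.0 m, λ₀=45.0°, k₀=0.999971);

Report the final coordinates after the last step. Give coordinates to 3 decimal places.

E=95478.278 m, N=-1898626.036 m

start: φ=-17.054173°, λ=45.897141°, h=0.000 m
→ tm (R=6378137.0, λ₀=45.0°): E=95478.2781, N=-1898626.0359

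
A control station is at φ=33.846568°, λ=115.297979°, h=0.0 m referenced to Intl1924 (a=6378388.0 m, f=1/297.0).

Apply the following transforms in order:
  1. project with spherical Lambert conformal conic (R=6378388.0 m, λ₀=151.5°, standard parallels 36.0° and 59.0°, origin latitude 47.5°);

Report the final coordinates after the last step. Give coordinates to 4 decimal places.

start: φ=33.846568°, λ=115.297979°, h=0.000 m
→ lcc (R=6378388.0, λ₀=151.5°): E=-3250987.5771, N=-727288.2458

E=-3250987.5771 m, N=-727288.2458 m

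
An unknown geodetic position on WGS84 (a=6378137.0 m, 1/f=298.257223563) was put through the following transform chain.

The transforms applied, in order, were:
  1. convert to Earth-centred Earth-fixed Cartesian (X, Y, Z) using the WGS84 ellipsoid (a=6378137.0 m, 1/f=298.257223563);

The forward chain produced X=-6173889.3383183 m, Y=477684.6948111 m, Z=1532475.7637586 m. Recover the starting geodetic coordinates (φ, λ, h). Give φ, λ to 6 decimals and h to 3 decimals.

φ=13.990209°, λ=175.575739°, h=2254.536 m

start: X=-6173889.3383, Y=477684.6948, Z=1532475.7638 m
→ geod (Bowring, a=6378137.000): φ=13.99020900°, λ=175.57573900°, h=2254.5360 m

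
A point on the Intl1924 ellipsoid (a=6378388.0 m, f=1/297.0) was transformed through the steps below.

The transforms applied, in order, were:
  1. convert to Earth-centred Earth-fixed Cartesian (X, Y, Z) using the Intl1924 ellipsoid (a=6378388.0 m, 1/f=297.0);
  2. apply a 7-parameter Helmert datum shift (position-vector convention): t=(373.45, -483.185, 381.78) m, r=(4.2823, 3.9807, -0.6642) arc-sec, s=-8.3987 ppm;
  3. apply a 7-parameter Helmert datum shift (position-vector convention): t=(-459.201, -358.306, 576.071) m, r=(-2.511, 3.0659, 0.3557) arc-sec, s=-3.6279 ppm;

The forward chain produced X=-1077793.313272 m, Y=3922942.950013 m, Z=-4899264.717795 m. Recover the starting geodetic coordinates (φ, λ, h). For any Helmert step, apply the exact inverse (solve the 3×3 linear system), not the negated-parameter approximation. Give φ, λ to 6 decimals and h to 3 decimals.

start: X=-1077793.3133, Y=3922942.9500, Z=-4899264.7178 m
→ Helmert⁻¹: X=-1077258.4244, Y=3923376.9960, Z=-4899826.8154
→ Helmert⁻¹: X=-1077558.9885, Y=3923787.9297, Z=-4900352.0093
→ geod (Bowring, a=6378388.000): φ=-50.48480900°, λ=105.35612100°, h=3862.6290 m

φ=-50.484809°, λ=105.356121°, h=3862.629 m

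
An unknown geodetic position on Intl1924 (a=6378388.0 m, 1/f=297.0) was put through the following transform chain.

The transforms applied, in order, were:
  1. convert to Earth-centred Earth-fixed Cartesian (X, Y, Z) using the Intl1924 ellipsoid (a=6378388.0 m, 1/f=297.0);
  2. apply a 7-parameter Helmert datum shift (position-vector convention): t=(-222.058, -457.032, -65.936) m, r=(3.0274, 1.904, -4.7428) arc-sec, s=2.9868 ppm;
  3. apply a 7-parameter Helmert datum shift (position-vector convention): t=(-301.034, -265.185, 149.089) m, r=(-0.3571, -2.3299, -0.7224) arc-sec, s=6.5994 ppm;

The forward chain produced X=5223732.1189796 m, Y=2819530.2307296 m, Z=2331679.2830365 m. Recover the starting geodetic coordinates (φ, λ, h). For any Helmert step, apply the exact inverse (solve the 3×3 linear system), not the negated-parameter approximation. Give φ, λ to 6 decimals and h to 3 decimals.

start: X=5223732.1190, Y=2819530.2307, Z=2331679.2830 m
→ Helmert⁻¹: X=5224015.1374, Y=2819791.0665, Z=2331460.6805
→ Helmert⁻¹: X=5224135.2183, Y=2820394.0179, Z=2331526.4803
→ geod (Bowring, a=6378388.000): φ=21.57274500°, λ=28.36362000°, h=2756.3180 m

φ=21.572745°, λ=28.363620°, h=2756.318 m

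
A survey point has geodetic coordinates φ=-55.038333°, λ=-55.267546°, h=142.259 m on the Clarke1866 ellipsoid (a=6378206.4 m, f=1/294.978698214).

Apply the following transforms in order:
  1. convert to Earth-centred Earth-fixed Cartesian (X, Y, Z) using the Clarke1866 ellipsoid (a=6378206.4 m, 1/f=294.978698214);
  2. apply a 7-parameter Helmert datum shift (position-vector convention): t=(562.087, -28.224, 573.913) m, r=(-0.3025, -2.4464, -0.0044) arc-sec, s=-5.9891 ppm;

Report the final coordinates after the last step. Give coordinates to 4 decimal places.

X=2087764.3664 m, Y=-3010604.8105 m, Z=-5203110.2294 m

start: φ=-55.038333°, λ=-55.267546°, h=142.259 m
→ ECEF (a=6378206.400, f=1/294.978698214): X=2087153.1253, Y=-3010586.9411, Z=-5203744.4779
→ Helmert 7p (PV): X=2087764.3664, Y=-3010604.8105, Z=-5203110.2294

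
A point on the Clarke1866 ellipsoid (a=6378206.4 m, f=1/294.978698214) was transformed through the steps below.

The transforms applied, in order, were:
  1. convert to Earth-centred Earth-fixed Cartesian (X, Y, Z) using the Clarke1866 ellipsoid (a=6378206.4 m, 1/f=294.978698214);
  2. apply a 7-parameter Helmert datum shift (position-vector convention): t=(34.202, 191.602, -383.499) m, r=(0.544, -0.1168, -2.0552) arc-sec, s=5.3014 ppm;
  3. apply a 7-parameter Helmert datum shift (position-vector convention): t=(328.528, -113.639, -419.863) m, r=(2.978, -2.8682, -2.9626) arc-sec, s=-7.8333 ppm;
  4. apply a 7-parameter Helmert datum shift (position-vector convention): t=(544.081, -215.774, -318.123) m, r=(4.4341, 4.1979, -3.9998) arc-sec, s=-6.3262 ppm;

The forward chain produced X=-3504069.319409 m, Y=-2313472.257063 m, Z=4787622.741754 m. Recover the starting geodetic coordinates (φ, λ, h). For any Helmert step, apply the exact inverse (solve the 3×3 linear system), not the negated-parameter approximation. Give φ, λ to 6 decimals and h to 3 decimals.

φ=48.943969°, λ=-146.574427°, h=3436.303 m

start: X=-3504069.3194, Y=-2313472.2571, Z=4787622.7418 m
→ Helmert⁻¹: X=-3504688.1585, Y=-2313236.1516, Z=4787949.5549
→ Helmert⁻¹: X=-3504944.3330, Y=-2313121.8389, Z=4788489.0610
→ Helmert⁻¹: X=-3504934.1923, Y=-2313323.4699, Z=4788855.2582
→ geod (Bowring, a=6378206.400): φ=48.94396900°, λ=-146.57442700°, h=3436.3030 m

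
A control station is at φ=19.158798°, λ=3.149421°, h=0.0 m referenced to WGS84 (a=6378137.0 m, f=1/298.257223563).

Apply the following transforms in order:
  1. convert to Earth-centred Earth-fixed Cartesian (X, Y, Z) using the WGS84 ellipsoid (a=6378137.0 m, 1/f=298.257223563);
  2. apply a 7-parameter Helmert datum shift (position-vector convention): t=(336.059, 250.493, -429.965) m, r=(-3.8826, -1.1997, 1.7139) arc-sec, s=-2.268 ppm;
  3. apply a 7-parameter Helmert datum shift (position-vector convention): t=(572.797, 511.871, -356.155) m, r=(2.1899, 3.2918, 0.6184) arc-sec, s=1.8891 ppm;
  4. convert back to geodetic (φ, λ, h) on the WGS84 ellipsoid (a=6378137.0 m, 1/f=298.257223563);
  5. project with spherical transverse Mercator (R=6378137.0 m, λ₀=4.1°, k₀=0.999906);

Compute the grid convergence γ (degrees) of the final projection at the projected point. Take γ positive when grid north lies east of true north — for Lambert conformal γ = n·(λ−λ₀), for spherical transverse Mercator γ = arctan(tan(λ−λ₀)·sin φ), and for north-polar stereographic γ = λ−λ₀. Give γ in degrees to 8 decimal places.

start: φ=19.158798°, λ=3.149421°, h=0.000 m
→ ECEF (a=6378137.000, f=1/298.257223563): X=6017938.9956, Y=331126.2240, Z=2079961.6765
→ Helmert 7p (PV): X=6018246.5568, Y=331465.1221, Z=2079555.7633
→ Helmert 7p (PV): X=6018862.9170, Y=331973.5839, Z=2079111.0100
→ geod (Bowring, a=6378137.000): φ=19.14866650°, λ=3.15698045°, h=636.3759 m
→ into tm (λ₀=4.1°): φ=19.14866650°, λ−λ₀=-0.94301955°
convergence γ = -0.30935459°

-0.30935459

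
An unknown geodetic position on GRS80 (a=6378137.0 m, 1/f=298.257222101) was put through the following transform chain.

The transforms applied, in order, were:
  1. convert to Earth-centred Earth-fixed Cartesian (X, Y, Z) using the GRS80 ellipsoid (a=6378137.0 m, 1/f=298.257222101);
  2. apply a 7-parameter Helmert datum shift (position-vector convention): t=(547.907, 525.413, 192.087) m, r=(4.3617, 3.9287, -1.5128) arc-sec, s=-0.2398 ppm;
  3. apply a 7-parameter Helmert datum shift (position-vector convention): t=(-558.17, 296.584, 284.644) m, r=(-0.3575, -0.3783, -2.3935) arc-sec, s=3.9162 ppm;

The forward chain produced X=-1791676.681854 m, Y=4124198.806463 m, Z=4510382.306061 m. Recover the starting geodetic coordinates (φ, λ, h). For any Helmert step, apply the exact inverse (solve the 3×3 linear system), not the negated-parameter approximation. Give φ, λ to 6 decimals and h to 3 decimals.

φ=45.280669°, λ=113.487186°, h=601.947 m

start: X=-1791676.6819, Y=4124198.8065, Z=4510382.3061 m
→ Helmert⁻¹: X=-1791151.0791, Y=4123857.4710, Z=4510090.4323
→ Helmert⁻¹: X=-1791815.5551, Y=4123415.2695, Z=4509778.1040
→ geod (Bowring, a=6378137.000): φ=45.28066900°, λ=113.48718600°, h=601.9470 m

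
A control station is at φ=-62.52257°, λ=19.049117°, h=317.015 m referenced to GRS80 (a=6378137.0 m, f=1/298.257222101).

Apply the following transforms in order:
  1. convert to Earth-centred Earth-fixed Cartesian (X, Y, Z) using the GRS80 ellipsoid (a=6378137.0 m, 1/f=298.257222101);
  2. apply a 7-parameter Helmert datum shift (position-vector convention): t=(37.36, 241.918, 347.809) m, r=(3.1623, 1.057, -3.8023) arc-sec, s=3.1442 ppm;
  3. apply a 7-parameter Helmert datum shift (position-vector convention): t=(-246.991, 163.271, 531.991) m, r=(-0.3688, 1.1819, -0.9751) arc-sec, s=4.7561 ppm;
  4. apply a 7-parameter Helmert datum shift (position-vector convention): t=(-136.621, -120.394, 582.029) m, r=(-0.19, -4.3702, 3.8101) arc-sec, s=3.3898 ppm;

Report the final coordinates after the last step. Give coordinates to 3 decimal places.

X=2788957.184 m, Y=963430.814 m, Z=-5634464.602 m

start: φ=-62.522570°, λ=19.049117°, h=317.015 m
→ ECEF (a=6378137.000, f=1/298.257222101): X=2789209.2162, Y=963077.0893, Z=-5635903.7765
→ Helmert 7p (PV): X=2789244.2184, Y=963357.0246, Z=-5635573.2160
→ Helmert 7p (PV): X=2788982.7555, Y=963501.6150, Z=-5635085.7333
→ Helmert 7p (PV): X=2788957.1836, Y=963430.8142, Z=-5634464.6023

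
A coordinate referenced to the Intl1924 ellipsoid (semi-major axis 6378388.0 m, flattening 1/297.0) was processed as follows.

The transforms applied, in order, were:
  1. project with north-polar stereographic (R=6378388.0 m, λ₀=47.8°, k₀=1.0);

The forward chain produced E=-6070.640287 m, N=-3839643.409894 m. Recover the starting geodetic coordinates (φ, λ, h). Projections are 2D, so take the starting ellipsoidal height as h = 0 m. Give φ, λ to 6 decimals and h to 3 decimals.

start: E=-6070.6403, N=-3839643.4099 m
→ stereo⁻¹: φ=56.49757500°, λ=47.70941300°

φ=56.497575°, λ=47.709413°, h=0.000 m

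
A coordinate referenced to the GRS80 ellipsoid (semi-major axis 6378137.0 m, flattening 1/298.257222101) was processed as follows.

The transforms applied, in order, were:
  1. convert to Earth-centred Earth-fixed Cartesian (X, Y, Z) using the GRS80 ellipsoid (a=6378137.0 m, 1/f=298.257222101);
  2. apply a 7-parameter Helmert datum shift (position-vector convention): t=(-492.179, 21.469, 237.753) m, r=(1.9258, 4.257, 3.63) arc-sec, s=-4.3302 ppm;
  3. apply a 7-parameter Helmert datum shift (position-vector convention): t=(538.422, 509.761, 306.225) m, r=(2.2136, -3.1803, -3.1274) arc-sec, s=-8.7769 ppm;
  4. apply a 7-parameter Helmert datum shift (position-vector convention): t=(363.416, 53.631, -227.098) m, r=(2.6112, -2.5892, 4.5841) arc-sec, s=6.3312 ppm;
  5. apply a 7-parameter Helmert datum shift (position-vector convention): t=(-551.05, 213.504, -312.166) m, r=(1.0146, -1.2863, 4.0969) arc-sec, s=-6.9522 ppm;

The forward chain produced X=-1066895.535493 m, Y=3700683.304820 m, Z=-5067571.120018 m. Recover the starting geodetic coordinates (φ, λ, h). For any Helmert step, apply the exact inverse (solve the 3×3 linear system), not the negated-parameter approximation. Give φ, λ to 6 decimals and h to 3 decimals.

start: X=-1066895.5355, Y=3700683.3048, Z=-5067571.1200 m
→ Helmert⁻¹: X=-1066309.9991, Y=3700491.7811, Z=-5067305.7356
→ Helmert⁻¹: X=-1066648.0295, Y=3700374.2812, Z=-5067080.0124
→ Helmert⁻¹: X=-1067330.0478, Y=3699826.4278, Z=-5067453.9630
→ Helmert⁻¹: X=-1066672.7855, Y=3699792.4364, Z=-5067770.2181
→ geod (Bowring, a=6378137.000): φ=-52.95767600°, λ=106.08259500°, h=78.5410 m

φ=-52.957676°, λ=106.082595°, h=78.541 m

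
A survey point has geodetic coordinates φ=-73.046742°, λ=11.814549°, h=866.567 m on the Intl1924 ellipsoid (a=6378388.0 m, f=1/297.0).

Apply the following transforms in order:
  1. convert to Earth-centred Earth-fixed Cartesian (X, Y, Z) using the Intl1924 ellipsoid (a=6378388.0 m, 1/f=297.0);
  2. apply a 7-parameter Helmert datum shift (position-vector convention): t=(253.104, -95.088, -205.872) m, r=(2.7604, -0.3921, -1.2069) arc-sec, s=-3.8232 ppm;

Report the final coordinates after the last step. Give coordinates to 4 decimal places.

X=1826614.7565 m, Y=382003.5625 m, Z=-6079913.4338 m

start: φ=-73.046742°, λ=11.814549°, h=866.567 m
→ ECEF (a=6378388.000, f=1/297.0): X=1826354.8424, Y=382029.4338, Z=-6079739.3903
→ Helmert 7p (PV): X=1826614.7565, Y=382003.5625, Z=-6079913.4338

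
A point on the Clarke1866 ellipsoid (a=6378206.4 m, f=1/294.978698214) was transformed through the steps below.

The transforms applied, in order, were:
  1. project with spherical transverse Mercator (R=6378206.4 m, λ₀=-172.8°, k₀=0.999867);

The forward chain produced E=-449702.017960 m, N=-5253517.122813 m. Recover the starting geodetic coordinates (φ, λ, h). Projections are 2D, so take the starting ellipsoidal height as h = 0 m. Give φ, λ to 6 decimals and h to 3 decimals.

φ=-47.045625°, λ=-178.729951°, h=0.000 m

start: E=-449702.0180, N=-5253517.1228 m
→ tm⁻¹: φ=-47.04562500°, λ=-178.72995100°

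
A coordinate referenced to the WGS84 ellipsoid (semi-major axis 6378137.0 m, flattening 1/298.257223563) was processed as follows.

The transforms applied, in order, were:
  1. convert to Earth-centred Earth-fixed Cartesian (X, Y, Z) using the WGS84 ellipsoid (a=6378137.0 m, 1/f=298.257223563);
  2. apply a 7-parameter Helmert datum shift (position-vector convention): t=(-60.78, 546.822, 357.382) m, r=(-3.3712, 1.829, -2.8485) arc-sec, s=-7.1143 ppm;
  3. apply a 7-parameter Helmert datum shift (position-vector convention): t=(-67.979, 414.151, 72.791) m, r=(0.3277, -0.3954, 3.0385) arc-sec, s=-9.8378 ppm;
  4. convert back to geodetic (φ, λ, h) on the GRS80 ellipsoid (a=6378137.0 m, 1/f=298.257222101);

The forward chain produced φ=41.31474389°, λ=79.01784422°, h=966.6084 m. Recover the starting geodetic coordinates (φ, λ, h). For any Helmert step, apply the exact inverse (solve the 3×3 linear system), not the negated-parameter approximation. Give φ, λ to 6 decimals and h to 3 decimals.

φ=41.318200°, λ=79.014296°, h=100.792 m

start: φ=41.314744°, λ=79.017844°, h=966.608 m
→ ECEF (a=6378137.000, f=1/298.257222101): X=914094.2058, Y=4710438.8722, Z=4189378.7244
→ Helmert⁻¹: X=914248.5933, Y=4710064.2459, Z=4189337.9118
→ Helmert⁻¹: X=914213.6945, Y=4709495.0875, Z=4189095.4104
→ geod (Bowring, a=6378137.000): φ=41.31820000°, λ=79.01429600°, h=100.7920 m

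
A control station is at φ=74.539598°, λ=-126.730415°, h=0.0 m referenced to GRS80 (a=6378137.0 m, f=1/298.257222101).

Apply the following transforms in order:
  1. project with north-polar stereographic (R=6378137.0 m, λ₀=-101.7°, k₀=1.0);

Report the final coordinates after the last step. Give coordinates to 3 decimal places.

start: φ=74.539598°, λ=-126.730415°, h=0.000 m
→ stereo (R=6378137.0, λ₀=-101.7°): E=-732623.2080, N=-1568940.5597

E=-732623.208 m, N=-1568940.560 m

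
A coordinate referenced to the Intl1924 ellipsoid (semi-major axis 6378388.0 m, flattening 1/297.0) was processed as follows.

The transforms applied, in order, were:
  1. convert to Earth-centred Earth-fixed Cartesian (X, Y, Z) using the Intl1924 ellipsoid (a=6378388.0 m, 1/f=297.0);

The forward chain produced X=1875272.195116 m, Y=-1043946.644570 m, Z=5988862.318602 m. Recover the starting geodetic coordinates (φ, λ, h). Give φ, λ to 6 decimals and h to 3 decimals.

φ=70.405876°, λ=-29.104281°, h=2489.483 m

start: X=1875272.1951, Y=-1043946.6446, Z=5988862.3186 m
→ geod (Bowring, a=6378388.000): φ=70.40587600°, λ=-29.10428100°, h=2489.4830 m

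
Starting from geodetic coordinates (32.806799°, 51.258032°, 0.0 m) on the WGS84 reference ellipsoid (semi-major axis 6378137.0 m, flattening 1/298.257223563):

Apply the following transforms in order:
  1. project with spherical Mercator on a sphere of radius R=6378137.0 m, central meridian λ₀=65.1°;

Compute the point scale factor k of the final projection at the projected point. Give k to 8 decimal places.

start: φ=32.806799°, λ=51.258032°, h=0.000 m
→ into merc (λ₀=65.1°): φ=32.80679900°, λ−λ₀=-13.84196800°
scale k = 1.18976472

1.18976472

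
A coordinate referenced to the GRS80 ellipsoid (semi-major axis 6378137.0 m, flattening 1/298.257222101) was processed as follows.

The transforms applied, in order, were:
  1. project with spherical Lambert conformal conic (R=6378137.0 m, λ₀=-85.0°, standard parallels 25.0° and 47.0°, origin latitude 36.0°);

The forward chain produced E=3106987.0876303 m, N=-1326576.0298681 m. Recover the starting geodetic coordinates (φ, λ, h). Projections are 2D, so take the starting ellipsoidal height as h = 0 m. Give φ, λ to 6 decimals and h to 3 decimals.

start: E=3106987.0876, N=-1326576.0299 m
→ lcc⁻¹: φ=19.72157800°, λ=-55.51378300°

φ=19.721578°, λ=-55.513783°, h=0.000 m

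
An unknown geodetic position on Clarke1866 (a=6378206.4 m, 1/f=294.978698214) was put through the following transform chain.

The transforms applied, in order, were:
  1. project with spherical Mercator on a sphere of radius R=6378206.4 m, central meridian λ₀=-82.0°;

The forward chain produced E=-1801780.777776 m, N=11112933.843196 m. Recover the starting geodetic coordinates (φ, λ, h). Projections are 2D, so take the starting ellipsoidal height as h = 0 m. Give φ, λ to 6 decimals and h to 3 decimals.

start: E=-1801780.7778, N=11112933.8432 m
→ merc⁻¹: φ=70.13504600°, λ=-98.18549600°

φ=70.135046°, λ=-98.185496°, h=0.000 m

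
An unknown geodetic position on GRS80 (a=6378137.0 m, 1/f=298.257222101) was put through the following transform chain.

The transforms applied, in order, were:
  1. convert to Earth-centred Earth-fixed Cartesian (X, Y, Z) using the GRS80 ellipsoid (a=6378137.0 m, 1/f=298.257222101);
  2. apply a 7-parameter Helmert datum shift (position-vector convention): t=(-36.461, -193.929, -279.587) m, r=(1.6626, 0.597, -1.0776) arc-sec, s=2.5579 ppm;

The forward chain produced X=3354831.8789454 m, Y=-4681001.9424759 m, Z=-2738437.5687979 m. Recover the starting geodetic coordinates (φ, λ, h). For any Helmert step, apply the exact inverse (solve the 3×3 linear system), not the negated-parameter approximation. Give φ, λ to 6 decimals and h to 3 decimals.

φ=-25.578440°, λ=-54.369518°, h=2530.176 m

start: X=3354831.8789, Y=-4681001.9425, Z=-2738437.5688 m
→ Helmert⁻¹: X=3354892.1377, Y=-4680800.5838, Z=-2738103.5380
→ geod (Bowring, a=6378137.000): φ=-25.57844000°, λ=-54.36951800°, h=2530.1760 m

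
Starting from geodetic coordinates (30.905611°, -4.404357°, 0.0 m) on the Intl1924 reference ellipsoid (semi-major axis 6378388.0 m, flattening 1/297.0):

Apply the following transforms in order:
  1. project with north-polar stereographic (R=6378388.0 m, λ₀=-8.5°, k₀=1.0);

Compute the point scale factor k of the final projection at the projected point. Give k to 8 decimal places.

1.32133100

start: φ=30.905611°, λ=-4.404357°, h=0.000 m
→ into stereo (λ₀=-8.5°): φ=30.90561100°, λ−λ₀=4.09564300°
scale k = 1.32133100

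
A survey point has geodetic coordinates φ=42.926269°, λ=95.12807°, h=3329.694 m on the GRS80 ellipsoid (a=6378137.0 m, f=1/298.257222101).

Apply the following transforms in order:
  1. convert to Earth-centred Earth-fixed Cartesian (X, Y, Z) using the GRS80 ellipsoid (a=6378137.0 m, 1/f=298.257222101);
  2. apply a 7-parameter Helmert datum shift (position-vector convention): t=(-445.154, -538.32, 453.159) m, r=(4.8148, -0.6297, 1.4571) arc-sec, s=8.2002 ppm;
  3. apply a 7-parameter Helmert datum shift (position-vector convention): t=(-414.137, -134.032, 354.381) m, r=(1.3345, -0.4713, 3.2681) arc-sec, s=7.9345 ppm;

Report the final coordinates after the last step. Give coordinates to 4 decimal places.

start: φ=42.926269°, λ=95.128070°, h=3329.694 m
→ ECEF (a=6378137.000, f=1/298.257222101): X=-418306.6337, Y=4661241.6712, Z=4323775.4130
→ Helmert 7p (PV): X=-418801.3462, Y=4660637.6894, Z=4324371.5581
→ Helmert 7p (PV): X=-419302.5318, Y=4660506.0234, Z=4324789.4477

X=-419302.5318 m, Y=4660506.0234 m, Z=4324789.4477 m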